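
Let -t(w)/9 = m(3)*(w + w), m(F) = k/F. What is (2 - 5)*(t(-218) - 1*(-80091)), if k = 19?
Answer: -314829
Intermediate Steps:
m(F) = 19/F
t(w) = -114*w (t(w) = -9*19/3*(w + w) = -9*19*(1/3)*2*w = -57*2*w = -114*w)
(2 - 5)*(t(-218) - 1*(-80091)) = (2 - 5)*(-114*(-218) - 1*(-80091)) = -3*(24852 + 80091) = -3*104943 = -314829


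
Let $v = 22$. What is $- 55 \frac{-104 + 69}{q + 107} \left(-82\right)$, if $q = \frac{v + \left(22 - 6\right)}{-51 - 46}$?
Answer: $- \frac{15311450}{10341} \approx -1480.7$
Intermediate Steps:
$q = - \frac{38}{97}$ ($q = \frac{22 + \left(22 - 6\right)}{-51 - 46} = \frac{22 + 16}{-97} = 38 \left(- \frac{1}{97}\right) = - \frac{38}{97} \approx -0.39175$)
$- 55 \frac{-104 + 69}{q + 107} \left(-82\right) = - 55 \frac{-104 + 69}{- \frac{38}{97} + 107} \left(-82\right) = - 55 \left(- \frac{35}{\frac{10341}{97}}\right) \left(-82\right) = - 55 \left(\left(-35\right) \frac{97}{10341}\right) \left(-82\right) = \left(-55\right) \left(- \frac{3395}{10341}\right) \left(-82\right) = \frac{186725}{10341} \left(-82\right) = - \frac{15311450}{10341}$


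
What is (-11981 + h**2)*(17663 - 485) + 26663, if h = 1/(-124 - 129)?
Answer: -13171961149417/64009 ≈ -2.0578e+8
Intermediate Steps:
h = -1/253 (h = 1/(-253) = -1/253 ≈ -0.0039526)
(-11981 + h**2)*(17663 - 485) + 26663 = (-11981 + (-1/253)**2)*(17663 - 485) + 26663 = (-11981 + 1/64009)*17178 + 26663 = -766891828/64009*17178 + 26663 = -13173667821384/64009 + 26663 = -13171961149417/64009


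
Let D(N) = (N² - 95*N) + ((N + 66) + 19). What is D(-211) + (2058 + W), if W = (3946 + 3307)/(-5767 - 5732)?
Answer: 764653249/11499 ≈ 66497.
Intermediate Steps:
W = -7253/11499 (W = 7253/(-11499) = 7253*(-1/11499) = -7253/11499 ≈ -0.63075)
D(N) = 85 + N² - 94*N (D(N) = (N² - 95*N) + ((66 + N) + 19) = (N² - 95*N) + (85 + N) = 85 + N² - 94*N)
D(-211) + (2058 + W) = (85 + (-211)² - 94*(-211)) + (2058 - 7253/11499) = (85 + 44521 + 19834) + 23657689/11499 = 64440 + 23657689/11499 = 764653249/11499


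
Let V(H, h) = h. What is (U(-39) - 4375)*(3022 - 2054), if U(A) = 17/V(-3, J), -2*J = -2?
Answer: -4218544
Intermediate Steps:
J = 1 (J = -1/2*(-2) = 1)
U(A) = 17 (U(A) = 17/1 = 17*1 = 17)
(U(-39) - 4375)*(3022 - 2054) = (17 - 4375)*(3022 - 2054) = -4358*968 = -4218544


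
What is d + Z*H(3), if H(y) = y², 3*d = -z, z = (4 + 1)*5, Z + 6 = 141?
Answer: 3620/3 ≈ 1206.7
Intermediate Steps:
Z = 135 (Z = -6 + 141 = 135)
z = 25 (z = 5*5 = 25)
d = -25/3 (d = (-1*25)/3 = (⅓)*(-25) = -25/3 ≈ -8.3333)
d + Z*H(3) = -25/3 + 135*3² = -25/3 + 135*9 = -25/3 + 1215 = 3620/3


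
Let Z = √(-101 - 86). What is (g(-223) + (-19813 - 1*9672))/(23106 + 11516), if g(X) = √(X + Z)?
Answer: -29485/34622 + √(-223 + I*√187)/34622 ≈ -0.85161 + 0.00043152*I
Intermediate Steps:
Z = I*√187 (Z = √(-187) = I*√187 ≈ 13.675*I)
g(X) = √(X + I*√187)
(g(-223) + (-19813 - 1*9672))/(23106 + 11516) = (√(-223 + I*√187) + (-19813 - 1*9672))/(23106 + 11516) = (√(-223 + I*√187) + (-19813 - 9672))/34622 = (√(-223 + I*√187) - 29485)*(1/34622) = (-29485 + √(-223 + I*√187))*(1/34622) = -29485/34622 + √(-223 + I*√187)/34622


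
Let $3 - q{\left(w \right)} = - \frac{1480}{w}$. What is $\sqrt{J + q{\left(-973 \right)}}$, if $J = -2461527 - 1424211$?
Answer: $\frac{i \sqrt{3678739450855}}{973} \approx 1971.2 i$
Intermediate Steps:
$q{\left(w \right)} = 3 + \frac{1480}{w}$ ($q{\left(w \right)} = 3 - - \frac{1480}{w} = 3 + \frac{1480}{w}$)
$J = -3885738$ ($J = -2461527 - 1424211 = -3885738$)
$\sqrt{J + q{\left(-973 \right)}} = \sqrt{-3885738 + \left(3 + \frac{1480}{-973}\right)} = \sqrt{-3885738 + \left(3 + 1480 \left(- \frac{1}{973}\right)\right)} = \sqrt{-3885738 + \left(3 - \frac{1480}{973}\right)} = \sqrt{-3885738 + \frac{1439}{973}} = \sqrt{- \frac{3780821635}{973}} = \frac{i \sqrt{3678739450855}}{973}$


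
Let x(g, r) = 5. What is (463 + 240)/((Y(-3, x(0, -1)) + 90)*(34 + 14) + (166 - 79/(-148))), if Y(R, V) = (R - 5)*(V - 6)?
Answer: 104044/720839 ≈ 0.14434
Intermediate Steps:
Y(R, V) = (-6 + V)*(-5 + R) (Y(R, V) = (-5 + R)*(-6 + V) = (-6 + V)*(-5 + R))
(463 + 240)/((Y(-3, x(0, -1)) + 90)*(34 + 14) + (166 - 79/(-148))) = (463 + 240)/(((30 - 6*(-3) - 5*5 - 3*5) + 90)*(34 + 14) + (166 - 79/(-148))) = 703/(((30 + 18 - 25 - 15) + 90)*48 + (166 - 79*(-1)/148)) = 703/((8 + 90)*48 + (166 - 1*(-79/148))) = 703/(98*48 + (166 + 79/148)) = 703/(4704 + 24647/148) = 703/(720839/148) = 703*(148/720839) = 104044/720839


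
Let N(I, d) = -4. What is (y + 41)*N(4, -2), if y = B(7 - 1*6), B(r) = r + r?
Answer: -172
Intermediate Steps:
B(r) = 2*r
y = 2 (y = 2*(7 - 1*6) = 2*(7 - 6) = 2*1 = 2)
(y + 41)*N(4, -2) = (2 + 41)*(-4) = 43*(-4) = -172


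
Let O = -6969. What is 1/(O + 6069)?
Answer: -1/900 ≈ -0.0011111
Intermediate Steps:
1/(O + 6069) = 1/(-6969 + 6069) = 1/(-900) = -1/900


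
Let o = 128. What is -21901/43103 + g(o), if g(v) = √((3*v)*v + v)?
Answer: -21901/43103 + 8*√770 ≈ 221.48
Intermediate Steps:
g(v) = √(v + 3*v²) (g(v) = √(3*v² + v) = √(v + 3*v²))
-21901/43103 + g(o) = -21901/43103 + √(128*(1 + 3*128)) = -21901*1/43103 + √(128*(1 + 384)) = -21901/43103 + √(128*385) = -21901/43103 + √49280 = -21901/43103 + 8*√770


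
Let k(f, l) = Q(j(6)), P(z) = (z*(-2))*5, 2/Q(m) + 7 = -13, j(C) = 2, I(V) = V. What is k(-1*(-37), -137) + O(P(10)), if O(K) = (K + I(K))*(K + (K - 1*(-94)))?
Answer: 211999/10 ≈ 21200.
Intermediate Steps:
Q(m) = -⅒ (Q(m) = 2/(-7 - 13) = 2/(-20) = 2*(-1/20) = -⅒)
P(z) = -10*z (P(z) = -2*z*5 = -10*z)
k(f, l) = -⅒
O(K) = 2*K*(94 + 2*K) (O(K) = (K + K)*(K + (K - 1*(-94))) = (2*K)*(K + (K + 94)) = (2*K)*(K + (94 + K)) = (2*K)*(94 + 2*K) = 2*K*(94 + 2*K))
k(-1*(-37), -137) + O(P(10)) = -⅒ + 4*(-10*10)*(47 - 10*10) = -⅒ + 4*(-100)*(47 - 100) = -⅒ + 4*(-100)*(-53) = -⅒ + 21200 = 211999/10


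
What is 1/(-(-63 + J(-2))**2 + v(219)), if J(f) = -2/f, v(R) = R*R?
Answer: 1/44117 ≈ 2.2667e-5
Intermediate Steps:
v(R) = R**2
1/(-(-63 + J(-2))**2 + v(219)) = 1/(-(-63 - 2/(-2))**2 + 219**2) = 1/(-(-63 - 2*(-1/2))**2 + 47961) = 1/(-(-63 + 1)**2 + 47961) = 1/(-1*(-62)**2 + 47961) = 1/(-1*3844 + 47961) = 1/(-3844 + 47961) = 1/44117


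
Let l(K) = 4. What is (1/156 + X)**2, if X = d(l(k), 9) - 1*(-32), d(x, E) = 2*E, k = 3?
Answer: 60855601/24336 ≈ 2500.6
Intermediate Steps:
X = 50 (X = 2*9 - 1*(-32) = 18 + 32 = 50)
(1/156 + X)**2 = (1/156 + 50)**2 = (7801/156)**2 = 60855601/24336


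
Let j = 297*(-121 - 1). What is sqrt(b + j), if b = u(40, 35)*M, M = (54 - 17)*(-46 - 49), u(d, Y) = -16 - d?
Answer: sqrt(160606) ≈ 400.76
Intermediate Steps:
M = -3515 (M = 37*(-95) = -3515)
b = 196840 (b = (-16 - 1*40)*(-3515) = (-16 - 40)*(-3515) = -56*(-3515) = 196840)
j = -36234 (j = 297*(-122) = -36234)
sqrt(b + j) = sqrt(196840 - 36234) = sqrt(160606)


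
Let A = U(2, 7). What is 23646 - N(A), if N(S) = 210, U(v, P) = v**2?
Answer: 23436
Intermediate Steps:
A = 4 (A = 2**2 = 4)
23646 - N(A) = 23646 - 1*210 = 23646 - 210 = 23436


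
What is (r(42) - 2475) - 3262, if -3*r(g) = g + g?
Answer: -5765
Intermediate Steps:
r(g) = -2*g/3 (r(g) = -(g + g)/3 = -2*g/3)
(r(42) - 2475) - 3262 = (-⅔*42 - 2475) - 3262 = (-28 - 2475) - 3262 = -2503 - 3262 = -5765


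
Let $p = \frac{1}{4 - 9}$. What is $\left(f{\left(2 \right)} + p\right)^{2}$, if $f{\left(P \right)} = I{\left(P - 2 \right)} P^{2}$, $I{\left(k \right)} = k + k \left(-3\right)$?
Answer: $\frac{1}{25} \approx 0.04$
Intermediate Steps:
$I{\left(k \right)} = - 2 k$ ($I{\left(k \right)} = k - 3 k = - 2 k$)
$f{\left(P \right)} = P^{2} \left(4 - 2 P\right)$ ($f{\left(P \right)} = - 2 \left(P - 2\right) P^{2} = - 2 \left(-2 + P\right) P^{2} = \left(4 - 2 P\right) P^{2} = P^{2} \left(4 - 2 P\right)$)
$p = - \frac{1}{5}$ ($p = \frac{1}{-5} = - \frac{1}{5} \approx -0.2$)
$\left(f{\left(2 \right)} + p\right)^{2} = \left(2 \cdot 2^{2} \left(2 - 2\right) - \frac{1}{5}\right)^{2} = \left(2 \cdot 4 \left(2 - 2\right) - \frac{1}{5}\right)^{2} = \left(2 \cdot 4 \cdot 0 - \frac{1}{5}\right)^{2} = \left(0 - \frac{1}{5}\right)^{2} = \left(- \frac{1}{5}\right)^{2} = \frac{1}{25}$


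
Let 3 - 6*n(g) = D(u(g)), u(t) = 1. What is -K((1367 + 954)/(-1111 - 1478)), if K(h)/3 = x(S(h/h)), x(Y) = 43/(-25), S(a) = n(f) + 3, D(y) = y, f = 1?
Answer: 129/25 ≈ 5.1600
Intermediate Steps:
n(g) = ⅓ (n(g) = ½ - ⅙*1 = ½ - ⅙ = ⅓)
S(a) = 10/3 (S(a) = ⅓ + 3 = 10/3)
x(Y) = -43/25 (x(Y) = 43*(-1/25) = -43/25)
K(h) = -129/25 (K(h) = 3*(-43/25) = -129/25)
-K((1367 + 954)/(-1111 - 1478)) = -1*(-129/25) = 129/25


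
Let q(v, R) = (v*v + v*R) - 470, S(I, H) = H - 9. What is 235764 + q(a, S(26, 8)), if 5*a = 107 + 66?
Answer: 5911414/25 ≈ 2.3646e+5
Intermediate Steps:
S(I, H) = -9 + H
a = 173/5 (a = (107 + 66)/5 = (⅕)*173 = 173/5 ≈ 34.600)
q(v, R) = -470 + v² + R*v (q(v, R) = (v² + R*v) - 470 = -470 + v² + R*v)
235764 + q(a, S(26, 8)) = 235764 + (-470 + (173/5)² + (-9 + 8)*(173/5)) = 235764 + (-470 + 29929/25 - 1*173/5) = 235764 + (-470 + 29929/25 - 173/5) = 235764 + 17314/25 = 5911414/25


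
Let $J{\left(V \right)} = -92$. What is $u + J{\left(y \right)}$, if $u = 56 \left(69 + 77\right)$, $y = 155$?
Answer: $8084$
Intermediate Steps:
$u = 8176$ ($u = 56 \cdot 146 = 8176$)
$u + J{\left(y \right)} = 8176 - 92 = 8084$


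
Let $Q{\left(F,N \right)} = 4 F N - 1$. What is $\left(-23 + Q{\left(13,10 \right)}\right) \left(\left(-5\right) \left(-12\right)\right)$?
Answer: $29760$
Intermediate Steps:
$Q{\left(F,N \right)} = -1 + 4 F N$ ($Q{\left(F,N \right)} = 4 F N - 1 = -1 + 4 F N$)
$\left(-23 + Q{\left(13,10 \right)}\right) \left(\left(-5\right) \left(-12\right)\right) = \left(-23 - \left(1 - 520\right)\right) \left(\left(-5\right) \left(-12\right)\right) = \left(-23 + \left(-1 + 520\right)\right) 60 = \left(-23 + 519\right) 60 = 496 \cdot 60 = 29760$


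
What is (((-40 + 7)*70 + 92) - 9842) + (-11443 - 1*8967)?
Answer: -32470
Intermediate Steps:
(((-40 + 7)*70 + 92) - 9842) + (-11443 - 1*8967) = ((-33*70 + 92) - 9842) + (-11443 - 8967) = ((-2310 + 92) - 9842) - 20410 = (-2218 - 9842) - 20410 = -12060 - 20410 = -32470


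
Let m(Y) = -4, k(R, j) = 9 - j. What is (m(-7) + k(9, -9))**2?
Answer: 196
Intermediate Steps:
(m(-7) + k(9, -9))**2 = (-4 + (9 - 1*(-9)))**2 = (-4 + (9 + 9))**2 = (-4 + 18)**2 = 14**2 = 196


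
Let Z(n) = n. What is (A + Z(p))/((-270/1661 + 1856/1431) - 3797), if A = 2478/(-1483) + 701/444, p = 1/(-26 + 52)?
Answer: 363831497667/25743423845627852 ≈ 1.4133e-5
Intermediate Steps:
p = 1/26 ≈ 0.038462
A = -60649/658452 (A = 2478*(-1/1483) + 701*(1/444) = -2478/1483 + 701/444 = -60649/658452 ≈ -0.092108)
(A + Z(p))/((-270/1661 + 1856/1431) - 3797) = (-60649/658452 + 1/26)/((-270/1661 + 1856/1431) - 3797) = -459211/(8559876*((-270*1/1661 + 1856*(1/1431)) - 3797)) = -459211/(8559876*((-270/1661 + 1856/1431) - 3797)) = -459211/(8559876*(2696446/2376891 - 3797)) = -459211/(8559876*(-9022358681/2376891)) = -459211/8559876*(-2376891/9022358681) = 363831497667/25743423845627852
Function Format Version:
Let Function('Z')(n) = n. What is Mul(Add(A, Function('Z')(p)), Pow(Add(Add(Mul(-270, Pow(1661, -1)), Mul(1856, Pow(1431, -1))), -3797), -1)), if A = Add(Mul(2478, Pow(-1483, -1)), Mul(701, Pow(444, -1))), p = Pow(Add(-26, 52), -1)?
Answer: Rational(363831497667, 25743423845627852) ≈ 1.4133e-5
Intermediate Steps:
p = Rational(1, 26) (p = Pow(26, -1) = Rational(1, 26) ≈ 0.038462)
A = Rational(-60649, 658452) (A = Add(Mul(2478, Rational(-1, 1483)), Mul(701, Rational(1, 444))) = Add(Rational(-2478, 1483), Rational(701, 444)) = Rational(-60649, 658452) ≈ -0.092108)
Mul(Add(A, Function('Z')(p)), Pow(Add(Add(Mul(-270, Pow(1661, -1)), Mul(1856, Pow(1431, -1))), -3797), -1)) = Mul(Add(Rational(-60649, 658452), Rational(1, 26)), Pow(Add(Add(Mul(-270, Pow(1661, -1)), Mul(1856, Pow(1431, -1))), -3797), -1)) = Mul(Rational(-459211, 8559876), Pow(Add(Add(Mul(-270, Rational(1, 1661)), Mul(1856, Rational(1, 1431))), -3797), -1)) = Mul(Rational(-459211, 8559876), Pow(Add(Add(Rational(-270, 1661), Rational(1856, 1431)), -3797), -1)) = Mul(Rational(-459211, 8559876), Pow(Add(Rational(2696446, 2376891), -3797), -1)) = Mul(Rational(-459211, 8559876), Pow(Rational(-9022358681, 2376891), -1)) = Mul(Rational(-459211, 8559876), Rational(-2376891, 9022358681)) = Rational(363831497667, 25743423845627852)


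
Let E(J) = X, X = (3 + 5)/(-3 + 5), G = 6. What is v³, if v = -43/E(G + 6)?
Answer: -79507/64 ≈ -1242.3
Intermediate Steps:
X = 4 (X = 8/2 = 8*(½) = 4)
E(J) = 4
v = -43/4 ≈ -10.750
v³ = (-43/4)³ = -79507/64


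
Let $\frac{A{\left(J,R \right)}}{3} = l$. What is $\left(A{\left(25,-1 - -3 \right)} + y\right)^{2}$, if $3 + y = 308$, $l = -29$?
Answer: $47524$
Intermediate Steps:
$A{\left(J,R \right)} = -87$ ($A{\left(J,R \right)} = 3 \left(-29\right) = -87$)
$y = 305$ ($y = -3 + 308 = 305$)
$\left(A{\left(25,-1 - -3 \right)} + y\right)^{2} = \left(-87 + 305\right)^{2} = 218^{2} = 47524$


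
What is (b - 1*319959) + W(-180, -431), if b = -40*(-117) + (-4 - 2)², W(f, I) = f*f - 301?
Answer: -283144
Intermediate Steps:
W(f, I) = -301 + f² (W(f, I) = f² - 301 = -301 + f²)
b = 4716 (b = 4680 + (-6)² = 4680 + 36 = 4716)
(b - 1*319959) + W(-180, -431) = (4716 - 1*319959) + (-301 + (-180)²) = (4716 - 319959) + (-301 + 32400) = -315243 + 32099 = -283144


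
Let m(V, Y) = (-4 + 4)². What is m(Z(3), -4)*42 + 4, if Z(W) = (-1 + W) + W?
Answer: 4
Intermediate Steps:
Z(W) = -1 + 2*W
m(V, Y) = 0 (m(V, Y) = 0² = 0)
m(Z(3), -4)*42 + 4 = 0*42 + 4 = 0 + 4 = 4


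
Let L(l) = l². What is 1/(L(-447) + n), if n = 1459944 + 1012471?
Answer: 1/2672224 ≈ 3.7422e-7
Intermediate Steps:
n = 2472415
1/(L(-447) + n) = 1/((-447)² + 2472415) = 1/(199809 + 2472415) = 1/2672224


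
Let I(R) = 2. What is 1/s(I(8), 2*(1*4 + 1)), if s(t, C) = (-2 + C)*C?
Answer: 1/80 ≈ 0.012500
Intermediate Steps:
s(t, C) = C*(-2 + C)
1/s(I(8), 2*(1*4 + 1)) = 1/((2*(1*4 + 1))*(-2 + 2*(1*4 + 1))) = 1/((2*(4 + 1))*(-2 + 2*(4 + 1))) = 1/((2*5)*(-2 + 2*5)) = 1/(10*(-2 + 10)) = 1/(10*8) = 1/80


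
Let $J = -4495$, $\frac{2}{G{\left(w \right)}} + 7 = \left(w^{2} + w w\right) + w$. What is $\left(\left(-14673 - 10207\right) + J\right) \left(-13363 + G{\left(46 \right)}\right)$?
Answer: $\frac{1676530273125}{4271} \approx 3.9254 \cdot 10^{8}$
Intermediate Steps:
$G{\left(w \right)} = \frac{2}{-7 + w + 2 w^{2}}$ ($G{\left(w \right)} = \frac{2}{-7 + \left(\left(w^{2} + w w\right) + w\right)} = \frac{2}{-7 + \left(\left(w^{2} + w^{2}\right) + w\right)} = \frac{2}{-7 + \left(2 w^{2} + w\right)} = \frac{2}{-7 + \left(w + 2 w^{2}\right)} = \frac{2}{-7 + w + 2 w^{2}}$)
$\left(\left(-14673 - 10207\right) + J\right) \left(-13363 + G{\left(46 \right)}\right) = \left(\left(-14673 - 10207\right) - 4495\right) \left(-13363 + \frac{2}{-7 + 46 + 2 \cdot 46^{2}}\right) = \left(-24880 - 4495\right) \left(-13363 + \frac{2}{-7 + 46 + 2 \cdot 2116}\right) = - 29375 \left(-13363 + \frac{2}{-7 + 46 + 4232}\right) = - 29375 \left(-13363 + \frac{2}{4271}\right) = \left(-29375\right) \left(- \frac{57073371}{4271}\right) = \frac{1676530273125}{4271}$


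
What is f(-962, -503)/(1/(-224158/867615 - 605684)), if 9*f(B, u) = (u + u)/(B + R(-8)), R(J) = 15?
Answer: -528653752304908/7394682645 ≈ -71491.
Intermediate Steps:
f(B, u) = 2*u/(9*(15 + B)) (f(B, u) = ((u + u)/(B + 15))/9 = ((2*u)/(15 + B))/9 = (2*u/(15 + B))/9 = 2*u/(9*(15 + B)))
f(-962, -503)/(1/(-224158/867615 - 605684)) = ((2/9)*(-503)/(15 - 962))/(1/(-224158/867615 - 605684)) = ((2/9)*(-503)/(-947))/(1/(-224158*1/867615 - 605684)) = ((2/9)*(-503)*(-1/947))/(1/(-224158/867615 - 605684)) = 1006/(8523*(1/(-525500747818/867615))) = 1006/(8523*(-867615/525500747818)) = (1006/8523)*(-525500747818/867615) = -528653752304908/7394682645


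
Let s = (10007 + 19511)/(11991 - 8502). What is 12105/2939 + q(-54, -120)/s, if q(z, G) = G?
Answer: -436592565/43376701 ≈ -10.065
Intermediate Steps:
s = 29518/3489 ≈ 8.4603
12105/2939 + q(-54, -120)/s = 12105/2939 - 120/29518/3489 = 12105*(1/2939) - 120*3489/29518 = 12105/2939 - 209340/14759 = -436592565/43376701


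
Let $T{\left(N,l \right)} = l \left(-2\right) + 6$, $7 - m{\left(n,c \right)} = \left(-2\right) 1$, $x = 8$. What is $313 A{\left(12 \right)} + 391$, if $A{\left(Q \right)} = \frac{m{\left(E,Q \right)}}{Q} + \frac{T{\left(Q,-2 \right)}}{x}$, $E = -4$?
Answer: $1017$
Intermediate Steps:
$m{\left(n,c \right)} = 9$ ($m{\left(n,c \right)} = 7 - \left(-2\right) 1 = 7 - -2 = 7 + 2 = 9$)
$T{\left(N,l \right)} = 6 - 2 l$ ($T{\left(N,l \right)} = - 2 l + 6 = 6 - 2 l$)
$A{\left(Q \right)} = \frac{5}{4} + \frac{9}{Q}$ ($A{\left(Q \right)} = \frac{9}{Q} + \frac{6 - -4}{8} = \frac{9}{Q} + \left(6 + 4\right) \frac{1}{8} = \frac{9}{Q} + 10 \cdot \frac{1}{8} = \frac{9}{Q} + \frac{5}{4} = \frac{5}{4} + \frac{9}{Q}$)
$313 A{\left(12 \right)} + 391 = 313 \left(\frac{5}{4} + \frac{9}{12}\right) + 391 = 313 \left(\frac{5}{4} + 9 \cdot \frac{1}{12}\right) + 391 = 313 \left(\frac{5}{4} + \frac{3}{4}\right) + 391 = 313 \cdot 2 + 391 = 626 + 391 = 1017$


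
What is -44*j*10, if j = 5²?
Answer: -11000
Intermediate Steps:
j = 25
-44*j*10 = -44*25*10 = -1100*10 = -11000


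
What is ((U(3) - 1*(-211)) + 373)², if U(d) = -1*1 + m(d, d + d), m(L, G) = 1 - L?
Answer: 337561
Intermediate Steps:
U(d) = -d (U(d) = -1*1 + (1 - d) = -1 + (1 - d) = -d)
((U(3) - 1*(-211)) + 373)² = ((-1*3 - 1*(-211)) + 373)² = ((-3 + 211) + 373)² = (208 + 373)² = 581² = 337561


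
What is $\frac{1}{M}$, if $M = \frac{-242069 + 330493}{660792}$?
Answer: $\frac{82599}{11053} \approx 7.473$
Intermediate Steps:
$M = \frac{11053}{82599}$ ($M = 88424 \cdot \frac{1}{660792} = \frac{11053}{82599} \approx 0.13382$)
$\frac{1}{M} = \frac{1}{\frac{11053}{82599}} = \frac{82599}{11053}$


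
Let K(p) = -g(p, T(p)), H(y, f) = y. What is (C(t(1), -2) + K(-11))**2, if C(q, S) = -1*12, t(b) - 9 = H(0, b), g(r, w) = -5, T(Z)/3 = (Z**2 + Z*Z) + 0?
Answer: 49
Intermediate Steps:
T(Z) = 6*Z**2 (T(Z) = 3*((Z**2 + Z*Z) + 0) = 3*((Z**2 + Z**2) + 0) = 3*(2*Z**2 + 0) = 3*(2*Z**2) = 6*Z**2)
t(b) = 9 (t(b) = 9 + 0 = 9)
C(q, S) = -12
K(p) = 5 (K(p) = -1*(-5) = 5)
(C(t(1), -2) + K(-11))**2 = (-12 + 5)**2 = (-7)**2 = 49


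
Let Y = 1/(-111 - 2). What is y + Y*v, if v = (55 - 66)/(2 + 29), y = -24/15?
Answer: -27969/17515 ≈ -1.5969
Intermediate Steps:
y = -8/5 (y = -24*1/15 = -8/5 ≈ -1.6000)
Y = -1/113 (Y = 1/(-113) = -1/113 ≈ -0.0088496)
v = -11/31 ≈ -0.35484
y + Y*v = -8/5 - 1/113*(-11/31) = -8/5 + 11/3503 = -27969/17515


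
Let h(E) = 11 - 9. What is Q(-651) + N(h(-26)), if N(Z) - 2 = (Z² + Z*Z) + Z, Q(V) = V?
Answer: -639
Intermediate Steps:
h(E) = 2
N(Z) = 2 + Z + 2*Z² (N(Z) = 2 + ((Z² + Z*Z) + Z) = 2 + ((Z² + Z²) + Z) = 2 + (2*Z² + Z) = 2 + (Z + 2*Z²) = 2 + Z + 2*Z²)
Q(-651) + N(h(-26)) = -651 + (2 + 2 + 2*2²) = -651 + (2 + 2 + 2*4) = -651 + (2 + 2 + 8) = -651 + 12 = -639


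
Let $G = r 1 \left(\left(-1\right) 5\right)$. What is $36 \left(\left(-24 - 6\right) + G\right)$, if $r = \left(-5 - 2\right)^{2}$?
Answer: $-9900$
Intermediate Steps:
$r = 49$ ($r = \left(-7\right)^{2} = 49$)
$G = -245$ ($G = 49 \cdot 1 \left(\left(-1\right) 5\right) = 49 \left(-5\right) = -245$)
$36 \left(\left(-24 - 6\right) + G\right) = 36 \left(\left(-24 - 6\right) - 245\right) = 36 \left(-30 - 245\right) = 36 \left(-275\right) = -9900$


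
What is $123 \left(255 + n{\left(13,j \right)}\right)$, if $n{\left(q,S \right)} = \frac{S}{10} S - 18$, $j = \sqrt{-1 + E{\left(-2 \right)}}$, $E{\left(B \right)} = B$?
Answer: $\frac{291141}{10} \approx 29114.0$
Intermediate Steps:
$j = i \sqrt{3}$ ($j = \sqrt{-1 - 2} = \sqrt{-3} = i \sqrt{3} \approx 1.732 i$)
$n{\left(q,S \right)} = -18 + \frac{S^{2}}{10}$ ($n{\left(q,S \right)} = S \frac{1}{10} S - 18 = \frac{S}{10} S - 18 = \frac{S^{2}}{10} - 18 = -18 + \frac{S^{2}}{10}$)
$123 \left(255 + n{\left(13,j \right)}\right) = 123 \left(255 - \left(18 - \frac{\left(i \sqrt{3}\right)^{2}}{10}\right)\right) = 123 \left(255 + \left(-18 + \frac{1}{10} \left(-3\right)\right)\right) = 123 \left(255 - \frac{183}{10}\right) = 123 \cdot \frac{2367}{10} = \frac{291141}{10}$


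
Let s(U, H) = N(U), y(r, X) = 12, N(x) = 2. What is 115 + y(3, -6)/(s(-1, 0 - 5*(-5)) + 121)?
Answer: 4719/41 ≈ 115.10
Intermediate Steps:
s(U, H) = 2
115 + y(3, -6)/(s(-1, 0 - 5*(-5)) + 121) = 115 + 12/(2 + 121) = 115 + 12/123 = 115 + 12*(1/123) = 115 + 4/41 = 4719/41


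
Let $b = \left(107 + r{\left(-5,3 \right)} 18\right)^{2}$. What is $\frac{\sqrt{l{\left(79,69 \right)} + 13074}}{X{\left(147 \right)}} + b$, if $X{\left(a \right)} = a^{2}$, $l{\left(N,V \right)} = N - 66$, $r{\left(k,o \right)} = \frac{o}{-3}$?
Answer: $7921 + \frac{\sqrt{13087}}{21609} \approx 7921.0$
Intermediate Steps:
$r{\left(k,o \right)} = - \frac{o}{3}$ ($r{\left(k,o \right)} = o \left(- \frac{1}{3}\right) = - \frac{o}{3}$)
$l{\left(N,V \right)} = -66 + N$
$b = 7921$ ($b = \left(107 + \left(- \frac{1}{3}\right) 3 \cdot 18\right)^{2} = \left(107 - 18\right)^{2} = 89^{2} = 7921$)
$\frac{\sqrt{l{\left(79,69 \right)} + 13074}}{X{\left(147 \right)}} + b = \frac{\sqrt{\left(-66 + 79\right) + 13074}}{147^{2}} + 7921 = \frac{\sqrt{13 + 13074}}{21609} + 7921 = \sqrt{13087} \cdot \frac{1}{21609} + 7921 = \frac{\sqrt{13087}}{21609} + 7921 = 7921 + \frac{\sqrt{13087}}{21609}$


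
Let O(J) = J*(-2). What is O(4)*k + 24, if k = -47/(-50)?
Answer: 412/25 ≈ 16.480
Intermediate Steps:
O(J) = -2*J
k = 47/50 (k = -47*(-1/50) = 47/50 ≈ 0.94000)
O(4)*k + 24 = -2*4*(47/50) + 24 = -8*47/50 + 24 = -188/25 + 24 = 412/25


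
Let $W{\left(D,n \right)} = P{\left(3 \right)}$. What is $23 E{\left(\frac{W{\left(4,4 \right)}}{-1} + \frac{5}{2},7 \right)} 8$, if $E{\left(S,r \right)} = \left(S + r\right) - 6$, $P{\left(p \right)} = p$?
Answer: $92$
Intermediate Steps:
$W{\left(D,n \right)} = 3$
$E{\left(S,r \right)} = -6 + S + r$
$23 E{\left(\frac{W{\left(4,4 \right)}}{-1} + \frac{5}{2},7 \right)} 8 = 23 \left(-6 + \left(\frac{3}{-1} + \frac{5}{2}\right) + 7\right) 8 = 23 \left(-6 + \left(3 \left(-1\right) + 5 \cdot \frac{1}{2}\right) + 7\right) 8 = 23 \left(-6 + \left(-3 + \frac{5}{2}\right) + 7\right) 8 = 23 \left(-6 - \frac{1}{2} + 7\right) 8 = 23 \cdot \frac{1}{2} \cdot 8 = \frac{23}{2} \cdot 8 = 92$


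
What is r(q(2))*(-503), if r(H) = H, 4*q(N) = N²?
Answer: -503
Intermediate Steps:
q(N) = N²/4
r(q(2))*(-503) = ((¼)*2²)*(-503) = ((¼)*4)*(-503) = 1*(-503) = -503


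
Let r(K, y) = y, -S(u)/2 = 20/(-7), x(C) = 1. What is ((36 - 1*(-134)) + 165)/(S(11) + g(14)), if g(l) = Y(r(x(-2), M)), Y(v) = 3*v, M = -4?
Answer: -2345/44 ≈ -53.295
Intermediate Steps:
S(u) = 40/7 (S(u) = -40/(-7) = -40*(-1)/7 = -2*(-20/7) = 40/7)
g(l) = -12 (g(l) = 3*(-4) = -12)
((36 - 1*(-134)) + 165)/(S(11) + g(14)) = ((36 - 1*(-134)) + 165)/(40/7 - 12) = ((36 + 134) + 165)/(-44/7) = (170 + 165)*(-7/44) = 335*(-7/44) = -2345/44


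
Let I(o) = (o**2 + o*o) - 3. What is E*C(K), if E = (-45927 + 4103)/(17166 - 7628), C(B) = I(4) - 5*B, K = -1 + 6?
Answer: -83648/4769 ≈ -17.540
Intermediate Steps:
K = 5
I(o) = -3 + 2*o**2 (I(o) = (o**2 + o**2) - 3 = 2*o**2 - 3 = -3 + 2*o**2)
C(B) = 29 - 5*B (C(B) = (-3 + 2*4**2) - 5*B = (-3 + 2*16) - 5*B = (-3 + 32) - 5*B = 29 - 5*B)
E = -20912/4769 (E = -41824/9538 = -41824*1/9538 = -20912/4769 ≈ -4.3850)
E*C(K) = -20912*(29 - 5*5)/4769 = -20912*(29 - 25)/4769 = -20912/4769*4 = -83648/4769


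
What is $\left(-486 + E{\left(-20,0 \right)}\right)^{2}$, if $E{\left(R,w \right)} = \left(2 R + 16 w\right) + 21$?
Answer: $255025$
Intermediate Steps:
$E{\left(R,w \right)} = 21 + 2 R + 16 w$
$\left(-486 + E{\left(-20,0 \right)}\right)^{2} = \left(-486 + \left(21 + 2 \left(-20\right) + 16 \cdot 0\right)\right)^{2} = \left(-486 + \left(21 - 40 + 0\right)\right)^{2} = \left(-486 - 19\right)^{2} = \left(-505\right)^{2} = 255025$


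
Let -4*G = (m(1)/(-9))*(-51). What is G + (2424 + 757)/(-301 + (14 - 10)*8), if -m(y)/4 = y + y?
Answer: -397/807 ≈ -0.49195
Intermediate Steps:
m(y) = -8*y (m(y) = -4*(y + y) = -8*y)
G = 34/3 (G = --8*1/(-9)*(-51)/4 = -(-8*(-⅑))*(-51)/4 = -2*(-51)/9 = -¼*(-136/3) = 34/3 ≈ 11.333)
G + (2424 + 757)/(-301 + (14 - 10)*8) = 34/3 + (2424 + 757)/(-301 + (14 - 10)*8) = 34/3 + 3181/(-301 + 4*8) = 34/3 + 3181/(-301 + 32) = 34/3 + 3181/(-269) = 34/3 + 3181*(-1/269) = 34/3 - 3181/269 = -397/807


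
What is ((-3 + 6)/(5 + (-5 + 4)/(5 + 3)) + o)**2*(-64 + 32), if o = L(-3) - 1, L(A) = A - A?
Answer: -800/169 ≈ -4.7337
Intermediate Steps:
L(A) = 0
o = -1 (o = 0 - 1 = -1)
((-3 + 6)/(5 + (-5 + 4)/(5 + 3)) + o)**2*(-64 + 32) = ((-3 + 6)/(5 + (-5 + 4)/(5 + 3)) - 1)**2*(-64 + 32) = (3/(5 - 1/8) - 1)**2*(-32) = (3/(39/8) - 1)**2*(-32) = (3*(8/39) - 1)**2*(-32) = (8/13 - 1)**2*(-32) = (-5/13)**2*(-32) = (25/169)*(-32) = -800/169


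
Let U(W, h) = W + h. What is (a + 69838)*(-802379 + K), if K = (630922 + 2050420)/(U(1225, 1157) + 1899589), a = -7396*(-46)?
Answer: -625782961484484018/1901971 ≈ -3.2902e+11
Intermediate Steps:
a = 340216
K = 2681342/1901971 (K = (630922 + 2050420)/((1225 + 1157) + 1899589) = 2681342/(2382 + 1899589) = 2681342/1901971 ≈ 1.4098)
(a + 69838)*(-802379 + K) = (340216 + 69838)*(-802379 + 2681342/1901971) = 410054*(-1526098907667/1901971) = -625782961484484018/1901971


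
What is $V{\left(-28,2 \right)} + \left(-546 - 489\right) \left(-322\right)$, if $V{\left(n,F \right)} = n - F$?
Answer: $333240$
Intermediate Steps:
$V{\left(-28,2 \right)} + \left(-546 - 489\right) \left(-322\right) = \left(-28 - 2\right) + \left(-546 - 489\right) \left(-322\right) = -30 - -333270 = -30 + 333270 = 333240$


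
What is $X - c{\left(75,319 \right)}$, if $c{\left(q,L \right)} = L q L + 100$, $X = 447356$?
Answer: $-7184819$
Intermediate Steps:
$c{\left(q,L \right)} = 100 + q L^{2}$ ($c{\left(q,L \right)} = q L^{2} + 100 = 100 + q L^{2}$)
$X - c{\left(75,319 \right)} = 447356 - \left(100 + 75 \cdot 319^{2}\right) = 447356 - \left(100 + 75 \cdot 101761\right) = 447356 - \left(100 + 7632075\right) = 447356 - 7632175 = -7184819$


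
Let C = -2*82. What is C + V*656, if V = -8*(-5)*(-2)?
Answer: -52644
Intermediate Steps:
C = -164
V = -80 (V = 40*(-2) = -80)
C + V*656 = -164 - 80*656 = -164 - 52480 = -52644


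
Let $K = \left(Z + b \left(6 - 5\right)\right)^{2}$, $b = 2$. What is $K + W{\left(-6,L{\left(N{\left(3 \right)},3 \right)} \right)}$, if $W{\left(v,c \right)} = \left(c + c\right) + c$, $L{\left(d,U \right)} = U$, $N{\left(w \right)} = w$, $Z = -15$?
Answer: $178$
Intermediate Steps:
$K = 169$ ($K = \left(-15 + 2 \left(6 - 5\right)\right)^{2} = \left(-15 + 2 \cdot 1\right)^{2} = \left(-15 + 2\right)^{2} = \left(-13\right)^{2} = 169$)
$W{\left(v,c \right)} = 3 c$ ($W{\left(v,c \right)} = 2 c + c = 3 c$)
$K + W{\left(-6,L{\left(N{\left(3 \right)},3 \right)} \right)} = 169 + 3 \cdot 3 = 169 + 9 = 178$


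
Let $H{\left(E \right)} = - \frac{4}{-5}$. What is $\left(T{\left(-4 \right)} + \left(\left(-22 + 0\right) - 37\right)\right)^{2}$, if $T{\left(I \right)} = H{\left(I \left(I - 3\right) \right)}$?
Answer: $\frac{84681}{25} \approx 3387.2$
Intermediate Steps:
$H{\left(E \right)} = \frac{4}{5}$ ($H{\left(E \right)} = \left(-4\right) \left(- \frac{1}{5}\right) = \frac{4}{5}$)
$T{\left(I \right)} = \frac{4}{5}$
$\left(T{\left(-4 \right)} + \left(\left(-22 + 0\right) - 37\right)\right)^{2} = \left(\frac{4}{5} + \left(\left(-22 + 0\right) - 37\right)\right)^{2} = \left(\frac{4}{5} - 59\right)^{2} = \left(- \frac{291}{5}\right)^{2} = \frac{84681}{25}$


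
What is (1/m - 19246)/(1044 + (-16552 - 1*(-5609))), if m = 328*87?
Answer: 549203855/282477864 ≈ 1.9442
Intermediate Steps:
m = 28536
(1/m - 19246)/(1044 + (-16552 - 1*(-5609))) = (1/28536 - 19246)/(1044 + (-16552 - 1*(-5609))) = (1/28536 - 19246)/(1044 + (-16552 + 5609)) = -549203855/(28536*(1044 - 10943)) = -549203855/28536/(-9899) = -549203855/28536*(-1/9899) = 549203855/282477864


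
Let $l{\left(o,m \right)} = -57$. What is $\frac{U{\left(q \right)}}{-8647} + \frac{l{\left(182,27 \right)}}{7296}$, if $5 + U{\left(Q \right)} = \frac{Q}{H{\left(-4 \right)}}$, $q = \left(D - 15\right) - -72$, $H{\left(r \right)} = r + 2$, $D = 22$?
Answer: $- \frac{2951}{1106816} \approx -0.0026662$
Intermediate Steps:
$H{\left(r \right)} = 2 + r$
$q = 79$ ($q = \left(22 - 15\right) - -72 = 7 + 72 = 79$)
$U{\left(Q \right)} = -5 - \frac{Q}{2}$ ($U{\left(Q \right)} = -5 + \frac{Q}{2 - 4} = -5 + \frac{Q}{-2} = -5 + Q \left(- \frac{1}{2}\right) = -5 - \frac{Q}{2}$)
$\frac{U{\left(q \right)}}{-8647} + \frac{l{\left(182,27 \right)}}{7296} = \frac{-5 - \frac{79}{2}}{-8647} - \frac{57}{7296} = \left(-5 - \frac{79}{2}\right) \left(- \frac{1}{8647}\right) - \frac{1}{128} = \left(- \frac{89}{2}\right) \left(- \frac{1}{8647}\right) - \frac{1}{128} = \frac{89}{17294} - \frac{1}{128} = - \frac{2951}{1106816}$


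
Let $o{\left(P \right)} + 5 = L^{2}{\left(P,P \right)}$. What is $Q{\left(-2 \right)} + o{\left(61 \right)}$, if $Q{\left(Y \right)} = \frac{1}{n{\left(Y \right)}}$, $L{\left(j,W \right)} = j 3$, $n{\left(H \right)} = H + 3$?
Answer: $33485$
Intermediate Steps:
$n{\left(H \right)} = 3 + H$
$L{\left(j,W \right)} = 3 j$
$o{\left(P \right)} = -5 + 9 P^{2}$ ($o{\left(P \right)} = -5 + \left(3 P\right)^{2} = -5 + 9 P^{2}$)
$Q{\left(Y \right)} = \frac{1}{3 + Y}$
$Q{\left(-2 \right)} + o{\left(61 \right)} = \frac{1}{3 - 2} - \left(5 - 9 \cdot 61^{2}\right) = 1^{-1} + \left(-5 + 9 \cdot 3721\right) = 1 + \left(-5 + 33489\right) = 1 + 33484 = 33485$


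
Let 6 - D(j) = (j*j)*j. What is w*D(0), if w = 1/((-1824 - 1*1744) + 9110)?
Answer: 3/2771 ≈ 0.0010826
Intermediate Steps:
D(j) = 6 - j³ (D(j) = 6 - j*j*j = 6 - j²*j = 6 - j³)
w = 1/5542 (w = 1/((-1824 - 1744) + 9110) = 1/(-3568 + 9110) = 1/5542 ≈ 0.00018044)
w*D(0) = (6 - 1*0³)/5542 = (6 - 1*0)/5542 = (6 + 0)/5542 = (1/5542)*6 = 3/2771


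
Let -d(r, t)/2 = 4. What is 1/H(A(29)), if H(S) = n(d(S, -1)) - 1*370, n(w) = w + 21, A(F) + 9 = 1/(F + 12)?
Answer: -1/357 ≈ -0.0028011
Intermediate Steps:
A(F) = -9 + 1/(12 + F) (A(F) = -9 + 1/(F + 12) = -9 + 1/(12 + F))
d(r, t) = -8 (d(r, t) = -2*4 = -8)
n(w) = 21 + w
H(S) = -357 (H(S) = (21 - 8) - 1*370 = 13 - 370 = -357)
1/H(A(29)) = 1/(-357) = -1/357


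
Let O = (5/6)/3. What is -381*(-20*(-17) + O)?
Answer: -777875/6 ≈ -1.2965e+5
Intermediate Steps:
O = 5/18 (O = (5*(⅙))*(⅓) = (⅚)*(⅓) = 5/18 ≈ 0.27778)
-381*(-20*(-17) + O) = -381*(-20*(-17) + 5/18) = -381*(340 + 5/18) = -381*6125/18 = -777875/6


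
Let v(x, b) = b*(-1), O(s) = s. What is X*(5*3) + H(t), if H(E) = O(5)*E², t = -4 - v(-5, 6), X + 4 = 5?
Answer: 35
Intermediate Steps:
X = 1 (X = -4 + 5 = 1)
v(x, b) = -b
t = 2 (t = -4 - (-1)*6 = -4 - 1*(-6) = -4 + 6 = 2)
H(E) = 5*E²
X*(5*3) + H(t) = 1*(5*3) + 5*2² = 1*15 + 5*4 = 15 + 20 = 35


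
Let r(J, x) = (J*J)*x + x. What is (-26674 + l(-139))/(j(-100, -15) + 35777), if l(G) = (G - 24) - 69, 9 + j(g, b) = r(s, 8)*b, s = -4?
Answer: -13453/16864 ≈ -0.79774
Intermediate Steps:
r(J, x) = x + x*J² (r(J, x) = J²*x + x = x*J² + x = x + x*J²)
j(g, b) = -9 + 136*b (j(g, b) = -9 + (8*(1 + (-4)²))*b = -9 + (8*(1 + 16))*b = -9 + (8*17)*b = -9 + 136*b)
l(G) = -93 + G (l(G) = (-24 + G) - 69 = -93 + G)
(-26674 + l(-139))/(j(-100, -15) + 35777) = (-26674 + (-93 - 139))/((-9 + 136*(-15)) + 35777) = (-26674 - 232)/((-9 - 2040) + 35777) = -26906/(-2049 + 35777) = -26906/33728 = -26906*1/33728 = -13453/16864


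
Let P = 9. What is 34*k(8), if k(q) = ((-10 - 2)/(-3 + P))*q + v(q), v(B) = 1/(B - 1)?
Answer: -3774/7 ≈ -539.14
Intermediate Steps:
v(B) = 1/(-1 + B)
k(q) = 1/(-1 + q) - 2*q (k(q) = ((-10 - 2)/(-3 + 9))*q + 1/(-1 + q) = (-12/6)*q + 1/(-1 + q) = (-12*⅙)*q + 1/(-1 + q) = -2*q + 1/(-1 + q) = 1/(-1 + q) - 2*q)
34*k(8) = 34*((1 - 2*8*(-1 + 8))/(-1 + 8)) = 34*((1 - 2*8*7)/7) = 34*((1 - 112)/7) = 34*((⅐)*(-111)) = 34*(-111/7) = -3774/7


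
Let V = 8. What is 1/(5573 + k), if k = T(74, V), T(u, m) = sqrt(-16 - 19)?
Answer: 5573/31058364 - I*sqrt(35)/31058364 ≈ 0.00017944 - 1.9048e-7*I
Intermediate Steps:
T(u, m) = I*sqrt(35) (T(u, m) = sqrt(-35) = I*sqrt(35))
k = I*sqrt(35) ≈ 5.9161*I
1/(5573 + k) = 1/(5573 + I*sqrt(35))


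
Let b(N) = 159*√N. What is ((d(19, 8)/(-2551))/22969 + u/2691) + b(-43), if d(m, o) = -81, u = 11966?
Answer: 701135052725/157676236029 + 159*I*√43 ≈ 4.4467 + 1042.6*I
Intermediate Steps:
((d(19, 8)/(-2551))/22969 + u/2691) + b(-43) = (-81/(-2551)/22969 + 11966/2691) + 159*√(-43) = (-81*(-1/2551)*(1/22969) + 11966*(1/2691)) + 159*(I*√43) = ((81/2551)*(1/22969) + 11966/2691) + 159*I*√43 = (81/58593919 + 11966/2691) + 159*I*√43 = 701135052725/157676236029 + 159*I*√43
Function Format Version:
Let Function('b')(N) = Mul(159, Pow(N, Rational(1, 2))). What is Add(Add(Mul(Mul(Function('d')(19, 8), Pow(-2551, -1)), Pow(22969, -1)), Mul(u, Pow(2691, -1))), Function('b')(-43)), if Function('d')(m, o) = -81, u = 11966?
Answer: Add(Rational(701135052725, 157676236029), Mul(159, I, Pow(43, Rational(1, 2)))) ≈ Add(4.4467, Mul(1042.6, I))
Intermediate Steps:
Add(Add(Mul(Mul(Function('d')(19, 8), Pow(-2551, -1)), Pow(22969, -1)), Mul(u, Pow(2691, -1))), Function('b')(-43)) = Add(Add(Mul(Mul(-81, Pow(-2551, -1)), Pow(22969, -1)), Mul(11966, Pow(2691, -1))), Mul(159, Pow(-43, Rational(1, 2)))) = Add(Add(Mul(Mul(-81, Rational(-1, 2551)), Rational(1, 22969)), Mul(11966, Rational(1, 2691))), Mul(159, Mul(I, Pow(43, Rational(1, 2))))) = Add(Add(Mul(Rational(81, 2551), Rational(1, 22969)), Rational(11966, 2691)), Mul(159, I, Pow(43, Rational(1, 2)))) = Add(Add(Rational(81, 58593919), Rational(11966, 2691)), Mul(159, I, Pow(43, Rational(1, 2)))) = Add(Rational(701135052725, 157676236029), Mul(159, I, Pow(43, Rational(1, 2))))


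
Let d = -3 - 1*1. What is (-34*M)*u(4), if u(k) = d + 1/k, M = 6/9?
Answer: 85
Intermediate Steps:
M = 2/3 (M = 6*(1/9) = 2/3 ≈ 0.66667)
d = -4 (d = -3 - 1 = -4)
u(k) = -4 + 1/k
(-34*M)*u(4) = (-34*2/3)*(-4 + 1/4) = -68*(-4 + 1/4)/3 = -68/3*(-15/4) = 85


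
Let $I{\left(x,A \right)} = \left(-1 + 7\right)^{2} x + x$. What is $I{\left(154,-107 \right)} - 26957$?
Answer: $-21259$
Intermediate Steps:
$I{\left(x,A \right)} = 37 x$ ($I{\left(x,A \right)} = 6^{2} x + x = 36 x + x = 37 x$)
$I{\left(154,-107 \right)} - 26957 = 37 \cdot 154 - 26957 = 5698 - 26957 = -21259$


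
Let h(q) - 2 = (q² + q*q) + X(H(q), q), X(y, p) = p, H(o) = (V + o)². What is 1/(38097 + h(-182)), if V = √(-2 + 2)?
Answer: 1/104165 ≈ 9.6002e-6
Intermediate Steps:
V = 0 (V = √0 = 0)
H(o) = o² (H(o) = (0 + o)² = o²)
h(q) = 2 + q + 2*q² (h(q) = 2 + ((q² + q*q) + q) = 2 + ((q² + q²) + q) = 2 + (2*q² + q) = 2 + (q + 2*q²) = 2 + q + 2*q²)
1/(38097 + h(-182)) = 1/(38097 + (2 - 182 + 2*(-182)²)) = 1/(38097 + (2 - 182 + 2*33124)) = 1/(38097 + (2 - 182 + 66248)) = 1/(38097 + 66068) = 1/104165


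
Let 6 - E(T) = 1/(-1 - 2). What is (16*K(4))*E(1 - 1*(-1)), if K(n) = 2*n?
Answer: 2432/3 ≈ 810.67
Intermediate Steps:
E(T) = 19/3 (E(T) = 6 - 1/(-1 - 2) = 6 - 1/(-3) = 6 - 1*(-1/3) = 6 + 1/3 = 19/3)
(16*K(4))*E(1 - 1*(-1)) = (16*(2*4))*(19/3) = (16*8)*(19/3) = 128*(19/3) = 2432/3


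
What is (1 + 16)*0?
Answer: 0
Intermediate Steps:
(1 + 16)*0 = 17*0 = 0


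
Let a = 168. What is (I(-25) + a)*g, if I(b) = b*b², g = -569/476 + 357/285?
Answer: -40018173/45220 ≈ -884.97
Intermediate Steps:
g = 2589/45220 (g = -569*1/476 + 357*(1/285) = -569/476 + 119/95 = 2589/45220 ≈ 0.057253)
I(b) = b³
(I(-25) + a)*g = ((-25)³ + 168)*(2589/45220) = (-15625 + 168)*(2589/45220) = -15457*2589/45220 = -40018173/45220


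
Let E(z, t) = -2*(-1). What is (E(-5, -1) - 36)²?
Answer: 1156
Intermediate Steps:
E(z, t) = 2
(E(-5, -1) - 36)² = (2 - 36)² = (-34)² = 1156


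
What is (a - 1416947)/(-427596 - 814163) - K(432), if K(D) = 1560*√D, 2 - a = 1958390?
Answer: 3375335/1241759 - 18720*√3 ≈ -32421.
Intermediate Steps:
a = -1958388 (a = 2 - 1*1958390 = 2 - 1958390 = -1958388)
(a - 1416947)/(-427596 - 814163) - K(432) = (-1958388 - 1416947)/(-427596 - 814163) - 1560*√432 = -3375335/(-1241759) - 1560*12*√3 = -3375335*(-1/1241759) - 18720*√3 = 3375335/1241759 - 18720*√3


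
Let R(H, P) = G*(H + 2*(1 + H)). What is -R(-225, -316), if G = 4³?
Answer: 43072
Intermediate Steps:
G = 64
R(H, P) = 128 + 192*H (R(H, P) = 64*(H + 2*(1 + H)) = 64*(H + (2 + 2*H)) = 64*(2 + 3*H) = 128 + 192*H)
-R(-225, -316) = -(128 + 192*(-225)) = -(128 - 43200) = -1*(-43072) = 43072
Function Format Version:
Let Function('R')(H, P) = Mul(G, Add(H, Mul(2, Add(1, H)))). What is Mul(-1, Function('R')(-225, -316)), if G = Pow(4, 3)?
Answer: 43072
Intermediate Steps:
G = 64
Function('R')(H, P) = Add(128, Mul(192, H)) (Function('R')(H, P) = Mul(64, Add(H, Mul(2, Add(1, H)))) = Mul(64, Add(H, Add(2, Mul(2, H)))) = Mul(64, Add(2, Mul(3, H))) = Add(128, Mul(192, H)))
Mul(-1, Function('R')(-225, -316)) = Mul(-1, Add(128, Mul(192, -225))) = Mul(-1, Add(128, -43200)) = Mul(-1, -43072) = 43072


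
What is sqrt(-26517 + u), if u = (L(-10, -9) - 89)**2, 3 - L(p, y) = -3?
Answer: 2*I*sqrt(4907) ≈ 140.1*I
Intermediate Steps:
L(p, y) = 6 (L(p, y) = 3 - 1*(-3) = 3 + 3 = 6)
u = 6889 (u = (6 - 89)**2 = (-83)**2 = 6889)
sqrt(-26517 + u) = sqrt(-26517 + 6889) = sqrt(-19628) = 2*I*sqrt(4907)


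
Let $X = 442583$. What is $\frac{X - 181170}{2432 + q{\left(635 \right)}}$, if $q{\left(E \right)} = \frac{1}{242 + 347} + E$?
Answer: $\frac{153972257}{1806464} \approx 85.234$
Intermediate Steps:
$q{\left(E \right)} = \frac{1}{589} + E$
$\frac{X - 181170}{2432 + q{\left(635 \right)}} = \frac{442583 - 181170}{2432 + \left(\frac{1}{589} + 635\right)} = \frac{261413}{2432 + \frac{374016}{589}} = \frac{261413}{\frac{1806464}{589}} = 261413 \cdot \frac{589}{1806464} = \frac{153972257}{1806464}$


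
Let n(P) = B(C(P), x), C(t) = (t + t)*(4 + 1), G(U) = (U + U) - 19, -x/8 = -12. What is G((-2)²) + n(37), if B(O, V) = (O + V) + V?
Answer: 551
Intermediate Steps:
x = 96 (x = -8*(-12) = 96)
G(U) = -19 + 2*U (G(U) = 2*U - 19 = -19 + 2*U)
C(t) = 10*t (C(t) = (2*t)*5 = 10*t)
B(O, V) = O + 2*V
n(P) = 192 + 10*P (n(P) = 10*P + 2*96 = 10*P + 192 = 192 + 10*P)
G((-2)²) + n(37) = (-19 + 2*(-2)²) + (192 + 10*37) = (-19 + 2*4) + (192 + 370) = (-19 + 8) + 562 = -11 + 562 = 551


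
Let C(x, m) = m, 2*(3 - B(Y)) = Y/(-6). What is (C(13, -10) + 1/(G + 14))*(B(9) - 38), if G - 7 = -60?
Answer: 53567/156 ≈ 343.38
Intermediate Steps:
G = -53 (G = 7 - 60 = -53)
B(Y) = 3 + Y/12 (B(Y) = 3 - Y/(2*(-6)) = 3 - Y*(-1)/(2*6) = 3 - (-1)*Y/12 = 3 + Y/12)
(C(13, -10) + 1/(G + 14))*(B(9) - 38) = (-10 + 1/(-53 + 14))*((3 + (1/12)*9) - 38) = (-10 + 1/(-39))*((3 + 3/4) - 38) = (-10 - 1/39)*(15/4 - 38) = -391/39*(-137/4) = 53567/156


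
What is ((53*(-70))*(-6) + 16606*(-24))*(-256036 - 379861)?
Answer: 239277866748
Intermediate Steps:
((53*(-70))*(-6) + 16606*(-24))*(-256036 - 379861) = (-3710*(-6) - 398544)*(-635897) = (22260 - 398544)*(-635897) = -376284*(-635897) = 239277866748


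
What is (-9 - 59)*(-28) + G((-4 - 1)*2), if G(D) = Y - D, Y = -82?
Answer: 1832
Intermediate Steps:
G(D) = -82 - D
(-9 - 59)*(-28) + G((-4 - 1)*2) = (-9 - 59)*(-28) + (-82 - (-4 - 1)*2) = -68*(-28) + (-82 - (-5)*2) = 1904 + (-82 - 1*(-10)) = 1904 + (-82 + 10) = 1904 - 72 = 1832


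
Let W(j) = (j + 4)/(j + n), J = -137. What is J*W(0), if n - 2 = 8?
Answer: -274/5 ≈ -54.800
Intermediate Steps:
n = 10 (n = 2 + 8 = 10)
W(j) = (4 + j)/(10 + j) (W(j) = (j + 4)/(j + 10) = (4 + j)/(10 + j))
J*W(0) = -137*(4 + 0)/(10 + 0) = -137*4/10 = -137*⅖ = -274/5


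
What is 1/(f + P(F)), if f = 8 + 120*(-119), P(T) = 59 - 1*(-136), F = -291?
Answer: -1/14077 ≈ -7.1038e-5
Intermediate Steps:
P(T) = 195 (P(T) = 59 + 136 = 195)
f = -14272 (f = 8 - 14280 = -14272)
1/(f + P(F)) = 1/(-14272 + 195) = 1/(-14077) = -1/14077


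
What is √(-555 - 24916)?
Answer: I*√25471 ≈ 159.6*I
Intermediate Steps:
√(-555 - 24916) = √(-25471) = I*√25471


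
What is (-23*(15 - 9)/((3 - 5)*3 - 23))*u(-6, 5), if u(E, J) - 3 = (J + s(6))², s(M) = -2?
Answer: 1656/29 ≈ 57.103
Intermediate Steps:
u(E, J) = 3 + (-2 + J)² (u(E, J) = 3 + (J - 2)² = 3 + (-2 + J)²)
(-23*(15 - 9)/((3 - 5)*3 - 23))*u(-6, 5) = (-23*(15 - 9)/((3 - 5)*3 - 23))*(3 + (-2 + 5)²) = (-138/(-2*3 - 23))*(3 + 3²) = (-138/(-6 - 23))*(3 + 9) = -138/(-29)*12 = -138*(-1)/29*12 = -23*(-6/29)*12 = (138/29)*12 = 1656/29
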